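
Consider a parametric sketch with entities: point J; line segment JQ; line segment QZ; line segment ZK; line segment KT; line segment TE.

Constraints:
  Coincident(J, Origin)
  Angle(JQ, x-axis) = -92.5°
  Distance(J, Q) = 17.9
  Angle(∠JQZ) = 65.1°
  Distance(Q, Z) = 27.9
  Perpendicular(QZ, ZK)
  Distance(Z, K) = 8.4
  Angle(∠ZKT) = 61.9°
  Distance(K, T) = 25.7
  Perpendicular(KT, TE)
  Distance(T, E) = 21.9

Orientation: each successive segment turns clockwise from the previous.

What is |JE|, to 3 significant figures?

40.1

J is at the origin; JQ runs at -92.5° with length 17.9, so Q = (-0.781, -17.9). ∠JQZ = 65.1° gives QZ at 153° from the x-axis; with |QZ| = 27.9, Z = (-25.6, -5.04). The perpendicularity gives ZK at right angles to QZ, so ZK runs at 62.6°; with |ZK| = 8.4, K = (-21.7, 2.41). ∠ZKT = 61.9° gives KT at -55.5° from the x-axis; with |KT| = 25.7, T = (-7.13, -18.8). KT ⟂ TE, so TE runs at -145°; with |TE| = 21.9, E = (-25.2, -31.2). Then |JE| = |E − J| = 40.1.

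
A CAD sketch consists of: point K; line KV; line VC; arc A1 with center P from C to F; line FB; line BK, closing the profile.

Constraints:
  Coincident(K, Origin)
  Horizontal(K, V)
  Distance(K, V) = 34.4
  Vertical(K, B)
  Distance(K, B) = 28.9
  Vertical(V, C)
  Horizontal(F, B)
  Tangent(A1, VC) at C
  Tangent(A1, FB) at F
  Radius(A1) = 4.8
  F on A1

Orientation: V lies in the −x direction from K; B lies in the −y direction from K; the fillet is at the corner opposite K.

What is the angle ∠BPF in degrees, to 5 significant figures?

80.789°

K is at the origin; K and V share the same y with |KV| = 34.4 and V on the −x side, so V = (-34.400, 0.0000). K and B share the same x with |KB| = 28.9 and B on the −y side, so B = (0.0000, -28.900). The virtual corner opposite K is at (-34.400, -28.900). The tangent condition forces PC to be normal to VC and the tangent condition forces PF to be normal to FB, with radius 4.8, so the center P sits 4.8 in from both sides at P = (-29.600, -24.100). That places the tangent points at C = (-34.400, -24.100) on VC and F = (-29.600, -28.900) on FB. Then cos ∠BPF = PB·PF / (|PB||PF|), giving 80.789°.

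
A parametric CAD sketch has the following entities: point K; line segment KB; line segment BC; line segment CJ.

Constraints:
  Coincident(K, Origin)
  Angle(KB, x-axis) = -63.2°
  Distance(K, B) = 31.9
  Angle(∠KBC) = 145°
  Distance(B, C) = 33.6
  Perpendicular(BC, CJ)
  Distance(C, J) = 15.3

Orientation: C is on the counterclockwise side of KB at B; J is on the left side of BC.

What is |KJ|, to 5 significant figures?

59.806

∠KBC = 145.0°, so BC runs at -63.2° + (180° − 145.0°) = -28.200° from the x-axis; with |BC| = 33.6, C = B + 33.6·(cos -28.200°, sin -28.200°) = (43.995, -44.351). BC ⟂ CJ; with |CJ| = 15.3 on the left of BC, J = C + 15.3·(0.47255, 0.88130) = (51.225, -30.867). Then |KJ| = |J − K| = 59.806.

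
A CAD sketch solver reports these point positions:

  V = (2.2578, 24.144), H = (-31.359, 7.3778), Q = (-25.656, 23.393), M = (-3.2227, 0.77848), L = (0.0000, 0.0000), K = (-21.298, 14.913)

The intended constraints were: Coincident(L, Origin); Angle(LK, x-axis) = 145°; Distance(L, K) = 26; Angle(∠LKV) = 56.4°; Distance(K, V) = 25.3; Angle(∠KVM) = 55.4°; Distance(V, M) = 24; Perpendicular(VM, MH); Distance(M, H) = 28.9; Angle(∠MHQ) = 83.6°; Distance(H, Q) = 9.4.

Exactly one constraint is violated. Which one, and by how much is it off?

Distance(H, Q) = 9.4 — off by 7.60.

L = (0.00, 0.00) ✓; LK at 145.0° ✓; |LK| = 26.00 ✓; ∠LKV = 56.40° ✓; |KV| = 25.30 ✓; ∠KVM = 55.40° ✓; |VM| = 24.00 ✓; ∠(VM, MH) = 90.00° ✓; |MH| = 28.90 ✓; ∠MHQ = 83.60° ✓; |HQ| = 17.00 ✗.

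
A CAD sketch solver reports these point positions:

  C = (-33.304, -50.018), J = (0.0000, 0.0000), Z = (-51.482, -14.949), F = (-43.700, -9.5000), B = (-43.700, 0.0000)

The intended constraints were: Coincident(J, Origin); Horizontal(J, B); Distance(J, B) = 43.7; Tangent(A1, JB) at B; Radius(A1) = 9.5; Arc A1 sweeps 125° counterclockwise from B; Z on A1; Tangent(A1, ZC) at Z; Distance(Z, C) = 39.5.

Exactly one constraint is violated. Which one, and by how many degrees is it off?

Tangent(A1, ZC) at Z — off by 7.60°.

J = (0.00, 0.00) ✓; J.y = 0.00, B.y = 0.00 ✓; |JB| = 43.70 ✓; ∠(FB, BJ) = 90.00° ✓; |FB| = 9.500 ✓; bearing(F→Z) − bearing(F→B) = 125.0° ✓; |FZ| = 9.500 ✓; ∠(FZ, ZC) = 97.60° ✗; |ZC| = 39.50 ✓.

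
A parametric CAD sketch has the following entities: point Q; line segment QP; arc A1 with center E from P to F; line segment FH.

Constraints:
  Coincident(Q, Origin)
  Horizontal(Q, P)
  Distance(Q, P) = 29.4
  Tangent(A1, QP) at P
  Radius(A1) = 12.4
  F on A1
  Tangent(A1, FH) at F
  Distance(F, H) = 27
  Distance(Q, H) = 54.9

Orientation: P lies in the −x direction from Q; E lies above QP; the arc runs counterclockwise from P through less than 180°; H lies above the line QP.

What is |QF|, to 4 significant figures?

27.99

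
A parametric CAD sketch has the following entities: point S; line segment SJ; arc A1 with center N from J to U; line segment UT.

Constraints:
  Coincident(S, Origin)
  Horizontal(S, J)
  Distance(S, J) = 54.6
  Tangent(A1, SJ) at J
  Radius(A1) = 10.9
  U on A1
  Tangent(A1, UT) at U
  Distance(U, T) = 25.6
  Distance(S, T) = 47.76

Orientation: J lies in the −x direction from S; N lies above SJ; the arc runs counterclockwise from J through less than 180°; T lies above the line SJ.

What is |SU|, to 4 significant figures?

44.91

Checks: ∠(NJ, JS) = 90.00° ✓; |NU| = 10.90 ✓; ∠(NU, UT) = 90.00° ✓; |UT| = 25.60 ✓; |ST| = 47.76 ✓.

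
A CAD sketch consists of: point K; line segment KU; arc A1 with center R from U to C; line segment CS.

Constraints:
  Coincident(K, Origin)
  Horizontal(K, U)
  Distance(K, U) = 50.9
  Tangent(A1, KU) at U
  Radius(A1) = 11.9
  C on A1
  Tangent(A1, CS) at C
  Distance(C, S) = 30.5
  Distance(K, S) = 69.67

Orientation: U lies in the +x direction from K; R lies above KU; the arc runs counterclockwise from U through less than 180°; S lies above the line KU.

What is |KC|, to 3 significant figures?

64.2

Checks: K = (0.00, 0.00) ✓; |RC| = 11.90 ✓; ∠(RC, CS) = 90.00° ✓; |CS| = 30.50 ✓; |KS| = 69.67 ✓.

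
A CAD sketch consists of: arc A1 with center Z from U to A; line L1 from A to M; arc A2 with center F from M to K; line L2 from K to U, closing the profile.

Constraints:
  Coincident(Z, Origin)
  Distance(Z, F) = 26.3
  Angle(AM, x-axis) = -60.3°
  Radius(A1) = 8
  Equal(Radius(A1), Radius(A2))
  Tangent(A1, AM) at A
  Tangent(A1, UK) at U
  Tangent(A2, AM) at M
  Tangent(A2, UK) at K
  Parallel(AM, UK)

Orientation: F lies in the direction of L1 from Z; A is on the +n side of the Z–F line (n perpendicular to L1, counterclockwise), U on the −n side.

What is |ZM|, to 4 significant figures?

27.49

The slot axis is L1's direction at -60.3°, so u = (cos -60.3°, sin -60.3°) = (0.4955, -0.8686) and n = (−sin -60.3°, cos -60.3°) = (0.8686, 0.4955). Z is at the origin and F lies 26.3 along u from Z, so F = 26.3·u = (13.03, -22.85). Tangency of A1 to both parallel lines with radius 8.0 puts A and U at Z ± 8.0·n: A = (6.949, 3.964), U = (-6.949, -3.964). Equal radii place M and K the same way about F: M = F + 8.0·n = (19.98, -18.88), K = F − 8.0·n = (6.082, -26.81). Then |ZM| = |M − Z| = 27.49.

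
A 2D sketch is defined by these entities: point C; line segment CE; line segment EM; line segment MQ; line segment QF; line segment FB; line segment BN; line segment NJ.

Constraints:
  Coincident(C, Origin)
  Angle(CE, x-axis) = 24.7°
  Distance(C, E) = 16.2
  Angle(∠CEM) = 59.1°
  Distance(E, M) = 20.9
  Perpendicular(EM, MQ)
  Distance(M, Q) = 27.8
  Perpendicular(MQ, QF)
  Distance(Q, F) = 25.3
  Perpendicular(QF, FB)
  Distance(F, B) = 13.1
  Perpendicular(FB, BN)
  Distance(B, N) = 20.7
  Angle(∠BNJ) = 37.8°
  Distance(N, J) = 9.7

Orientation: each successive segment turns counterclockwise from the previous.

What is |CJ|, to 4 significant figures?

6.752

C is at the origin; CE runs at 24.7° with length 16.2, so E = (14.72, 6.769). ∠CEM = 59.1° gives EM at 145.6° from the x-axis; with |EM| = 20.9, M = (-2.527, 18.58). EM ⟂ MQ, so MQ runs at -124.4°; with |MQ| = 27.8, Q = (-18.23, -4.361). MQ is perpendicular to QF, so QF runs at -34.40°; with |QF| = 25.3, F = (2.642, -18.65). QF ⟂ FB, so FB runs at 55.60°; with |FB| = 13.1, B = (10.04, -7.846). The perpendicularity gives BN at right angles to FB, so BN runs at 145.6°; with |BN| = 20.7, N = (-7.037, 3.849). ∠BNJ = 37.8° gives NJ at -72.20° from the x-axis; with |NJ| = 9.7, J = (-4.071, -5.386). Then |CJ| = |J − C| = 6.752.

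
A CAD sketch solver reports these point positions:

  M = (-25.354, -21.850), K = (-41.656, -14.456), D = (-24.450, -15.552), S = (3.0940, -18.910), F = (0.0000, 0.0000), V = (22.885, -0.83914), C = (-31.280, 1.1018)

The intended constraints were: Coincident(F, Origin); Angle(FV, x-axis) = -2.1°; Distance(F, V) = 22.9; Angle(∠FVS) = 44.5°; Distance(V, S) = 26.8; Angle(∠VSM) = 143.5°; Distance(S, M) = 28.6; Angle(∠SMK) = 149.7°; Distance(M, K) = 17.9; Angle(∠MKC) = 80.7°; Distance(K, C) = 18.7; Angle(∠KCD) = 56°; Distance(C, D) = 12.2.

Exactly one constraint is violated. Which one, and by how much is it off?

Distance(C, D) = 12.2 — off by 5.80.

F = (0.00, 0.00) ✓; FV at -2.100° ✓; |FV| = 22.90 ✓; ∠FVS = 44.50° ✓; |VS| = 26.80 ✓; ∠VSM = 143.5° ✓; |SM| = 28.60 ✓; ∠SMK = 149.7° ✓; |MK| = 17.90 ✓; ∠MKC = 80.70° ✓; |KC| = 18.70 ✓; ∠KCD = 56.00° ✓; |CD| = 18.00 ✗.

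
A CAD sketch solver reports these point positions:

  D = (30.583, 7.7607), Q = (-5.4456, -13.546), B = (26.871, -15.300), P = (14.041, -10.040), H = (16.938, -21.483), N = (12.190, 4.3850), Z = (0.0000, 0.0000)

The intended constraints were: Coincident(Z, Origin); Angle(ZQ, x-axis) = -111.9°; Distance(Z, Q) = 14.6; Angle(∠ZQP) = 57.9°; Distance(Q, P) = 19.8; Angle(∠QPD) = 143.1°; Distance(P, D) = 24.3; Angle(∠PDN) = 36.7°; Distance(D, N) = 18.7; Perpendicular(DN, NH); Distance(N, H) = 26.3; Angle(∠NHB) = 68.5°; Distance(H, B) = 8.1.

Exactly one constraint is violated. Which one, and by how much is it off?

Distance(H, B) = 8.1 — off by 3.60.

Z = (0.00, 0.00) ✓; ZQ at -111.9° ✓; |ZQ| = 14.60 ✓; ∠ZQP = 57.90° ✓; |QP| = 19.80 ✓; ∠QPD = 143.1° ✓; |PD| = 24.30 ✓; ∠PDN = 36.70° ✓; |DN| = 18.70 ✓; ∠(DN, NH) = 90.00° ✓; |NH| = 26.30 ✓; ∠NHB = 68.50° ✓; |HB| = 11.70 ✗.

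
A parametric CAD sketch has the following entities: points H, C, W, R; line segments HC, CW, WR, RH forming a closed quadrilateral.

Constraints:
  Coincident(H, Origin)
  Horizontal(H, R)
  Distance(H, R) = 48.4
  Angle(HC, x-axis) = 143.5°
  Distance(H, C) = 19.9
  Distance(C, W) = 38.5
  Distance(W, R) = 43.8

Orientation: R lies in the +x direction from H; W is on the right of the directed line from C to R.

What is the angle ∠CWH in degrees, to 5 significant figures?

14.183°

Checks: |CW| = 38.50 ✓; |WR| = 43.80 ✓.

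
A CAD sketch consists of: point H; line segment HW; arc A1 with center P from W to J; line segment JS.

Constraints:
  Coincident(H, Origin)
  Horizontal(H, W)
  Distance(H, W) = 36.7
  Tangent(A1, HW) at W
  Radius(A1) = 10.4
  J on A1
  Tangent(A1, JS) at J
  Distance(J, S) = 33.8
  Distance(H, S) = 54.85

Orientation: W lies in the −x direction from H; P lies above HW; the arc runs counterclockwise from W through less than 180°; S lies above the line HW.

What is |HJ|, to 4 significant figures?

28.91

Checks: |PJ| = 10.40 ✓; ∠(PJ, JS) = 90.00° ✓; |JS| = 33.80 ✓; |HS| = 54.85 ✓.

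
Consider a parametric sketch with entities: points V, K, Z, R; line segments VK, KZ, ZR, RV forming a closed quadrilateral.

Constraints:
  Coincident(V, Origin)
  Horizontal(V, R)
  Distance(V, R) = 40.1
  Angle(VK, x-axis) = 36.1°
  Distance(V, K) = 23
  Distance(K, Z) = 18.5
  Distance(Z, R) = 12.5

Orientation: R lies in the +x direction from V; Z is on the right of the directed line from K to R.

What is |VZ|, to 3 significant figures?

28.0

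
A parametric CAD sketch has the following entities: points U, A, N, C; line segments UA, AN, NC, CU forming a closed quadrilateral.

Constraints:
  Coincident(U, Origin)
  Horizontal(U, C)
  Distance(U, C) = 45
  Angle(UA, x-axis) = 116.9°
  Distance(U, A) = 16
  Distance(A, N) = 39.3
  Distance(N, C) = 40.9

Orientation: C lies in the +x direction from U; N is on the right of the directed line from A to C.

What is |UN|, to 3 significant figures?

23.3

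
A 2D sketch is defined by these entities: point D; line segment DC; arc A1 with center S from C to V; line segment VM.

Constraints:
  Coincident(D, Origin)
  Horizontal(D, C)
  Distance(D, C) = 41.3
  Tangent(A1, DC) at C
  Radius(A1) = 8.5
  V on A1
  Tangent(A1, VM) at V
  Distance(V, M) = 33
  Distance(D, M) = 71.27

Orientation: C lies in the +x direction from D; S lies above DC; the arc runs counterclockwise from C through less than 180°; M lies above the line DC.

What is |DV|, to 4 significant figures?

49.46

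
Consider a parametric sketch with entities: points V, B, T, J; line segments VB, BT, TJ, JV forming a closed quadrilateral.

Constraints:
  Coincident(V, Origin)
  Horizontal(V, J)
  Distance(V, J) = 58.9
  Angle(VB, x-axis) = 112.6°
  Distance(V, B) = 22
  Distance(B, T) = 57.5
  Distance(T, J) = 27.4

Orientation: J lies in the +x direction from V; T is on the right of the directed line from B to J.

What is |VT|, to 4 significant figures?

39.63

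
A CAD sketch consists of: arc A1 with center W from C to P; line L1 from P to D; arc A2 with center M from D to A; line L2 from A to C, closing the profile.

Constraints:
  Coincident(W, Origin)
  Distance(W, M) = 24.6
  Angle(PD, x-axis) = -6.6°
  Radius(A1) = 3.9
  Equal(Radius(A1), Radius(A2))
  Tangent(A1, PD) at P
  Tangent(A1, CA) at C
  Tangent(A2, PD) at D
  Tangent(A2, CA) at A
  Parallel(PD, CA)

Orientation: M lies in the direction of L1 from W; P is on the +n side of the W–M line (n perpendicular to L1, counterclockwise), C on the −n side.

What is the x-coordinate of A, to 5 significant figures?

23.989

The slot axis is L1's direction at -6.6°, so u = (cos -6.6°, sin -6.6°) = (0.99337, -0.11494) and n = (−sin -6.6°, cos -6.6°) = (0.11494, 0.99337). W is at the origin and M lies 24.6 along u from W, so M = 24.6·u = (24.437, -2.8275). Tangency of A1 to both parallel lines with radius 3.9 puts P and C at W ± 3.9·n: P = (0.44825, 3.8742), C = (-0.44825, -3.8742). Equal radii place D and A the same way about M: D = M + 3.9·n = (24.885, 1.0467), A = M − 3.9·n = (23.989, -6.7016). So A.x = 23.989.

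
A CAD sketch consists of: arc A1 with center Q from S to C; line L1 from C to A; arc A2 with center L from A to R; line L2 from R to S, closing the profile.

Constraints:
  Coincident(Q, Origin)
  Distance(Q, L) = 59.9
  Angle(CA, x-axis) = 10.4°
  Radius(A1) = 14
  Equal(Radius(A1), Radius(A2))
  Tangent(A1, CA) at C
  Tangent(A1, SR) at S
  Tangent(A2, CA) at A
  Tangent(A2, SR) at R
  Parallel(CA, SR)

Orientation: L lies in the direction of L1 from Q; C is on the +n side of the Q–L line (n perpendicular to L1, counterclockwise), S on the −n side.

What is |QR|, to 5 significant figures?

61.514

The slot axis is L1's direction at 10.4°, so u = (cos 10.4°, sin 10.4°) = (0.98357, 0.18052) and n = (−sin 10.4°, cos 10.4°) = (-0.18052, 0.98357). Q is at the origin and L lies 59.9 along u from Q, so L = 59.9·u = (58.916, 10.813). Tangency of A1 to both parallel lines with radius 14.0 puts C and S at Q ± 14.0·n: C = (-2.5273, 13.770), S = (2.5273, -13.770). Equal radii place A and R the same way about L: A = L + 14.0·n = (56.389, 24.583), R = L − 14.0·n = (61.443, -2.9569). Then |QR| = |R − Q| = 61.514.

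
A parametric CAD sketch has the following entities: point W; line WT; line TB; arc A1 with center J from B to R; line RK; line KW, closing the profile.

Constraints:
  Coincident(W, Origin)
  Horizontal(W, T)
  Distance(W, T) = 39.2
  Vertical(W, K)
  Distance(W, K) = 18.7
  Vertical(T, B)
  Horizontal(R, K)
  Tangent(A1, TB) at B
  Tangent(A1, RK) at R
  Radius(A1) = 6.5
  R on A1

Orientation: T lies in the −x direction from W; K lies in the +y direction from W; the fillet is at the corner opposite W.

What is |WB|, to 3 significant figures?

41.1

W is at the origin; W and T share the same y with |WT| = 39.2 and T on the −x side, so T = (-39.2, 0.00). W and K share the same x with |WK| = 18.7 and K on the +y side, so K = (0.00, 18.7). The virtual corner opposite W is at (-39.2, 18.7). A1 meets TB tangentially, so JB is at right angles to TB and the tangent condition forces JR to be normal to RK, with radius 6.5, so the center J sits 6.5 in from both sides at J = (-32.7, 12.2). That places the tangent points at B = (-39.2, 12.2) on TB and R = (-32.7, 18.7) on RK. Then |WB| = |B − W| = 41.1.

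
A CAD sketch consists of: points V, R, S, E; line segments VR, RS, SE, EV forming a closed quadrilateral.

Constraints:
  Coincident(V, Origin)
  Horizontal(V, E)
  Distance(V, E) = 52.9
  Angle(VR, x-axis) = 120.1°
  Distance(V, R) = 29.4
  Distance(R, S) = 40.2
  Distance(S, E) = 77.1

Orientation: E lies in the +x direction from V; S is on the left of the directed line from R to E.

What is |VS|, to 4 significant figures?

60.65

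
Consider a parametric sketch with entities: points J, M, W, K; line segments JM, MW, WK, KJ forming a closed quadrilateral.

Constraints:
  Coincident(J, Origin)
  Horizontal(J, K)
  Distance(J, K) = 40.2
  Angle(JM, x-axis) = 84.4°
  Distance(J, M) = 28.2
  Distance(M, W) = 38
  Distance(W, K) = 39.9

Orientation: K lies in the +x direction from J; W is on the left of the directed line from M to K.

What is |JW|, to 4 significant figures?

55.69

Checks: |MW| = 38.00 ✓; |WK| = 39.90 ✓.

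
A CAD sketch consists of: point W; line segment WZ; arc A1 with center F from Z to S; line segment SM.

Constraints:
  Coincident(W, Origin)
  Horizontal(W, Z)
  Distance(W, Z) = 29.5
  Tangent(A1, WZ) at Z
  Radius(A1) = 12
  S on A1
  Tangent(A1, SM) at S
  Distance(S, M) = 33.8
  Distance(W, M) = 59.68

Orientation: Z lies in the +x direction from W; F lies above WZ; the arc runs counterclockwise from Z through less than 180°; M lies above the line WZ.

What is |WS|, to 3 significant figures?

43.6

W is at the origin; W and Z share the same y with |WZ| = 29.5 and Z on the +x side, so Z = (29.5, 0.00). The tangent condition forces FZ to be normal to WZ, so F = Z + (0, 12) = (29.5, 12.0). Since FS ⟂ SM (tangency), |FM| = √(12.0² + 33.8²) = 35.9 regardless of where S sits on A1. So M lies on both circle(W, 59.68) and circle(F, 35.9); the above-WZ intersection is M = (36.6, 47.2). S is the foot of the tangent from M: S = (41.4, 13.7).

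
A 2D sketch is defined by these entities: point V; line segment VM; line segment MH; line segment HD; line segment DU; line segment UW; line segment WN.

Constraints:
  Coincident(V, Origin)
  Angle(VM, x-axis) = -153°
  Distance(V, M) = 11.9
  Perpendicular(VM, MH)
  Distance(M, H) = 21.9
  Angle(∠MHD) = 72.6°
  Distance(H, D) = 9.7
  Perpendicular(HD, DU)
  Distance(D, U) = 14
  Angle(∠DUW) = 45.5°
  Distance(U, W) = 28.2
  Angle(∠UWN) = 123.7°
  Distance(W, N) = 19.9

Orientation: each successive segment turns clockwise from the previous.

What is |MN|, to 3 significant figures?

48.1

V is at the origin; VM runs at -153.0° with length 11.9, so M = (-10.6, -5.40). VM is perpendicular to MH, so MH runs at 117°; with |MH| = 21.9, H = (-20.5, 14.1). ∠MHD = 72.6° gives HD at 9.60° from the x-axis; with |HD| = 9.7, D = (-11.0, 15.7). HD ⟂ DU, so DU runs at -80.4°; with |DU| = 14.0, U = (-8.65, 1.92). ∠DUW = 45.5° gives UW at 145° from the x-axis; with |UW| = 28.2, W = (-31.8, 18.1). ∠UWN = 123.7° gives WN at 88.8° from the x-axis; with |WN| = 19.9, N = (-31.4, 38.0). Then |MN| = |N − M| = 48.1.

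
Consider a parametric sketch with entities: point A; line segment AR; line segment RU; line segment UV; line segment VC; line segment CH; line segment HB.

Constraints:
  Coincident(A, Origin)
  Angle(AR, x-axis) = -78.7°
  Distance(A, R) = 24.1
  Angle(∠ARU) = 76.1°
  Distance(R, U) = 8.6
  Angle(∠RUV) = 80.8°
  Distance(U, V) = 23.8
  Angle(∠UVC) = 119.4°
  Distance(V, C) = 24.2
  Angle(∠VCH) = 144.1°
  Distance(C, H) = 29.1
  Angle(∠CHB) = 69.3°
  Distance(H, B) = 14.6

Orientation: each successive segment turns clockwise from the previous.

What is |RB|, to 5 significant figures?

39.221

A is at the origin; AR runs at -78.7° with length 24.1, so R = (4.7223, -23.633). ∠ARU = 76.1° gives RU at 177.40° from the x-axis; with |RU| = 8.6, U = (-3.8688, -23.243). ∠RUV = 80.8° gives UV at 78.200° from the x-axis; with |UV| = 23.8, V = (0.99816, 0.054352). ∠UVC = 119.4° gives VC at 17.600° from the x-axis; with |VC| = 24.2, C = (24.065, 7.3717). ∠VCH = 144.1° gives CH at -18.300° from the x-axis; with |CH| = 29.1, H = (51.694, -1.7655). ∠CHB = 69.3° gives HB at -129.00° from the x-axis; with |HB| = 14.6, B = (42.506, -13.112). Then |RB| = |B − R| = 39.221.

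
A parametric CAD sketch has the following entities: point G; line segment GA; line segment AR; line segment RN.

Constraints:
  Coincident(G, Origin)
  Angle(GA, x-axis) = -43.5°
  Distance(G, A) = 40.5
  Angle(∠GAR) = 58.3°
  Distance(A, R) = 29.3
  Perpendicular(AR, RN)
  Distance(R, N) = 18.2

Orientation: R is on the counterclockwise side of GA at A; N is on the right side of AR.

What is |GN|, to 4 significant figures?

53.26

∠GAR = 58.3°, so AR runs at -43.5° + (180° − 58.3°) = 78.20° from the x-axis; with |AR| = 29.3, R = A + 29.3·(cos 78.20°, sin 78.20°) = (35.37, 0.8025). The perpendicularity gives RN at right angles to AR; with |RN| = 18.2 on the right of AR, N = R + 18.2·(0.9789, -0.2045) = (53.18, -2.919). Then |GN| = |N − G| = 53.26.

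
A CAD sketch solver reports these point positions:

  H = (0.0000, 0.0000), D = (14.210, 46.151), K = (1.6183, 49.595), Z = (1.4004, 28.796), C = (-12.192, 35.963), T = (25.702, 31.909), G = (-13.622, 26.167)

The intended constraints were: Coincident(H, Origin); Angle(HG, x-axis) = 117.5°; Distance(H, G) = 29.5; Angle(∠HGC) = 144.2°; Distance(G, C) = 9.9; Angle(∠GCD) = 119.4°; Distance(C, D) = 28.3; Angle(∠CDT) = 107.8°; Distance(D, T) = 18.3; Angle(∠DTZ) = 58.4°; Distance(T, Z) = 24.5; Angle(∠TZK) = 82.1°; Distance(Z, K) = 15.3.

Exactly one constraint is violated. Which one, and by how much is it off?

Distance(Z, K) = 15.3 — off by 5.50.

H = (0.00, 0.00) ✓; HG at 117.5° ✓; |HG| = 29.50 ✓; ∠HGC = 144.2° ✓; |GC| = 9.900 ✓; ∠GCD = 119.4° ✓; |CD| = 28.30 ✓; ∠CDT = 107.8° ✓; |DT| = 18.30 ✓; ∠DTZ = 58.40° ✓; |TZ| = 24.50 ✓; ∠TZK = 82.10° ✓; |ZK| = 20.80 ✗.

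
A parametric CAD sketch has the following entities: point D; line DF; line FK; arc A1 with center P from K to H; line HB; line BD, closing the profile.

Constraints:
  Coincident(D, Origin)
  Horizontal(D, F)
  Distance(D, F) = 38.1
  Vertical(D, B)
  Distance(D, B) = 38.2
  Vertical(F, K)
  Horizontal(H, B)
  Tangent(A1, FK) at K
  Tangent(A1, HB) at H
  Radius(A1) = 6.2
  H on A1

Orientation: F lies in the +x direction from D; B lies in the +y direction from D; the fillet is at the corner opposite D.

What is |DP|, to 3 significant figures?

45.2

D is at the origin; D and F share the same y with |DF| = 38.1 and F on the +x side, so F = (38.1, 0.00). DB is vertical with |DB| = 38.2 and B on the +y side, so B = (0.00, 38.2). The virtual corner opposite D is at (38.1, 38.2). Tangency of A1 to FK means the radius PK is perpendicular to FK and A1 meets HB tangentially, so PH is at right angles to HB, with radius 6.2, so the center P sits 6.2 in from both sides at P = (31.9, 32.0). Then |DP| = |P − D| = 45.2.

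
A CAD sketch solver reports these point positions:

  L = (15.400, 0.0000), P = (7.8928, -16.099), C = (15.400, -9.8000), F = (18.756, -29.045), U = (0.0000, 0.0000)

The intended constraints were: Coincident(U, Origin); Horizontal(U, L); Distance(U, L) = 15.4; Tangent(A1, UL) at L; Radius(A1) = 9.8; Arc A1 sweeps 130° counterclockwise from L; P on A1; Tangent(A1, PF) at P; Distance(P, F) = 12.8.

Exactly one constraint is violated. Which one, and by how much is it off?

Distance(P, F) = 12.8 — off by 4.10.

U = (0.00, 0.00) ✓; U.y = 0.00, L.y = 0.00 ✓; |UL| = 15.40 ✓; ∠(CL, LU) = 90.00° ✓; |CL| = 9.800 ✓; bearing(C→P) − bearing(C→L) = 130.0° ✓; |CP| = 9.800 ✓; ∠(CP, PF) = 90.00° ✓; |PF| = 16.90 ✗.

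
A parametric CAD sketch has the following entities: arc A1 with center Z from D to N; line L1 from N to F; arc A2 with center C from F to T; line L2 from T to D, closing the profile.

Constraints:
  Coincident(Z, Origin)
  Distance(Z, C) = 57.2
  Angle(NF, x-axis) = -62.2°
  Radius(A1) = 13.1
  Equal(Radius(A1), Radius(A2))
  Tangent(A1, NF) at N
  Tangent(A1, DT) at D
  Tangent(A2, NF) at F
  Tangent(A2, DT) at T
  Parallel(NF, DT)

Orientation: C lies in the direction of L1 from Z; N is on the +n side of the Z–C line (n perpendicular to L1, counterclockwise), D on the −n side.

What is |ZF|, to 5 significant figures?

58.681

The slot axis is L1's direction at -62.2°, so u = (cos -62.2°, sin -62.2°) = (0.46639, -0.88458) and n = (−sin -62.2°, cos -62.2°) = (0.88458, 0.46639). Z is at the origin and C lies 57.2 along u from Z, so C = 57.2·u = (26.677, -50.598). Tangency of A1 to both parallel lines with radius 13.1 puts N and D at Z ± 13.1·n: N = (11.588, 6.1097), D = (-11.588, -6.1097). Equal radii place F and T the same way about C: F = C + 13.1·n = (38.265, -44.488), T = C − 13.1·n = (15.089, -56.708). Then |ZF| = |F − Z| = 58.681.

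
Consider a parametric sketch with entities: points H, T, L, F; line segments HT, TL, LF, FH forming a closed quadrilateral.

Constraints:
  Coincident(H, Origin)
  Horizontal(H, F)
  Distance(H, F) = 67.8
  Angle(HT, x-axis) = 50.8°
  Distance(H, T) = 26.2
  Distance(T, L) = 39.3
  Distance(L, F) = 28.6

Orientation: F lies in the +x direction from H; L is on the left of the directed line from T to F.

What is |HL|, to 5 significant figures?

61.181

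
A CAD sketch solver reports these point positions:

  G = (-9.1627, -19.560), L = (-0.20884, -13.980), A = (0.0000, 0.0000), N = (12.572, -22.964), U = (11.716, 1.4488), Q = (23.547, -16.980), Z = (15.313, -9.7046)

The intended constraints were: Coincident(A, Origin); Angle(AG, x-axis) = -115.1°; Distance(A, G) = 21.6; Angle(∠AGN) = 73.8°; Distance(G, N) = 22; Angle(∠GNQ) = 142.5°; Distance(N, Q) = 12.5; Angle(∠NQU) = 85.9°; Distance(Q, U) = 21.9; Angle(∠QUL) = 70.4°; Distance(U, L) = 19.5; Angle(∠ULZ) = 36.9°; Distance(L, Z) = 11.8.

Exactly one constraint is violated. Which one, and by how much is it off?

Distance(L, Z) = 11.8 — off by 4.30.

A = (0.00, 0.00) ✓; AG at -115.1° ✓; |AG| = 21.60 ✓; ∠AGN = 73.80° ✓; |GN| = 22.00 ✓; ∠GNQ = 142.5° ✓; |NQ| = 12.50 ✓; ∠NQU = 85.90° ✓; |QU| = 21.90 ✓; ∠QUL = 70.40° ✓; |UL| = 19.50 ✓; ∠ULZ = 36.90° ✓; |LZ| = 16.10 ✗.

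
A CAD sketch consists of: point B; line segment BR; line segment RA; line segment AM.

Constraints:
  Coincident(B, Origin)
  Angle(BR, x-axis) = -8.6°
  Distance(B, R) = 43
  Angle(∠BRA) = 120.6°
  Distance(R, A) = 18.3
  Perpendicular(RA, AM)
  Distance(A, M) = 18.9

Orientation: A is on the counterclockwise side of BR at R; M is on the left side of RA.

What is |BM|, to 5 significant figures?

44.082

B is at the origin; BR runs at -8.6° with length 43.0, so R = 43.0·(cos -8.6°, sin -8.6°) = (42.517, -6.4300). ∠BRA = 120.6°, so RA runs at -8.6° + (180° − 120.6°) = 50.800° from the x-axis; with |RA| = 18.3, A = R + 18.3·(cos 50.800°, sin 50.800°) = (54.083, 7.7515). RA is perpendicular to AM; with |AM| = 18.9 on the left of RA, M = A + 18.9·(-0.77494, 0.63203) = (39.436, 19.697). Then |BM| = |M − B| = 44.082.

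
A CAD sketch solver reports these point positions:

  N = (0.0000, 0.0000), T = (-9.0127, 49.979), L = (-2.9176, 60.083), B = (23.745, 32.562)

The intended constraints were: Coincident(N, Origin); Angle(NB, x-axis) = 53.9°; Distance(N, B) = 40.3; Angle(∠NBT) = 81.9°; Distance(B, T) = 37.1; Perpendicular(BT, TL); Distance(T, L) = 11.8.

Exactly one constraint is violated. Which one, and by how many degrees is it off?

Perpendicular(BT, TL) — off by 3.10°.

N = (0.00, 0.00) ✓; NB at 53.90° ✓; |NB| = 40.30 ✓; ∠NBT = 81.90° ✓; |BT| = 37.10 ✓; ∠(BT, TL) = 93.10° ✗; |TL| = 11.80 ✓.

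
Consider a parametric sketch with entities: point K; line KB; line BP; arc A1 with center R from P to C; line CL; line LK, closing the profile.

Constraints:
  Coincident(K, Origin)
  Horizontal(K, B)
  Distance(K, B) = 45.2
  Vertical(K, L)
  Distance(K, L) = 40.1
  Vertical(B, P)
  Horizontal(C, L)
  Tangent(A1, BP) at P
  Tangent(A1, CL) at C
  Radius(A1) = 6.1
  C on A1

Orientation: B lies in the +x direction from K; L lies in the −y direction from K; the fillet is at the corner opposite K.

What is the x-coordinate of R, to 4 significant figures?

39.10

K is at the origin; K and B share the same y with |KB| = 45.2 and B on the +x side, so B = (45.20, 0.000). KL is vertical with |KL| = 40.1 and L on the −y side, so L = (0.000, -40.10). The virtual corner opposite K is at (45.20, -40.10). Since A1 is tangent to BP there, RP ⟂ BP and tangency of A1 to CL means the radius RC is perpendicular to CL, with radius 6.1, so the center R sits 6.1 in from both sides at R = (39.10, -34.00). So R.x = 39.10.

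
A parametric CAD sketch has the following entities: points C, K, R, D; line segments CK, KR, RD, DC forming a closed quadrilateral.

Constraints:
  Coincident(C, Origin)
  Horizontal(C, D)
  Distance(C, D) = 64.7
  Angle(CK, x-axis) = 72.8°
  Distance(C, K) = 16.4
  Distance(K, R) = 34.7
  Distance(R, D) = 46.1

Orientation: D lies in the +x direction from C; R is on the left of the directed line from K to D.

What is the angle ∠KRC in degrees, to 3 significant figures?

12.6°

Checks: |KR| = 34.70 ✓; |RD| = 46.10 ✓.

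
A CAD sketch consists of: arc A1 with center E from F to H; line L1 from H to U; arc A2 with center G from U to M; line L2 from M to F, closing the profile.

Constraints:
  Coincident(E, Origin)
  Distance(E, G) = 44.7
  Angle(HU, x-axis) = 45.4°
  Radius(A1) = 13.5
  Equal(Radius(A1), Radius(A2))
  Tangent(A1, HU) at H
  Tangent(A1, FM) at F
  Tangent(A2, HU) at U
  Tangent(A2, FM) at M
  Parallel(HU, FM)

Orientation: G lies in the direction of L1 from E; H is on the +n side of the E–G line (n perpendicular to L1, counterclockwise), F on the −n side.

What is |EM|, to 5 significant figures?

46.694

The slot axis is L1's direction at 45.4°, so u = (cos 45.4°, sin 45.4°) = (0.70215, 0.71203) and n = (−sin 45.4°, cos 45.4°) = (-0.71203, 0.70215). E is at the origin and G lies 44.7 along u from E, so G = 44.7·u = (31.386, 31.828). Tangency of A1 to both parallel lines with radius 13.5 puts H and F at E ± 13.5·n: H = (-9.6124, 9.4791), F = (9.6124, -9.4791). Equal radii place U and M the same way about G: U = G + 13.5·n = (21.774, 41.307), M = G − 13.5·n = (40.999, 22.348). Then |EM| = |M − E| = 46.694.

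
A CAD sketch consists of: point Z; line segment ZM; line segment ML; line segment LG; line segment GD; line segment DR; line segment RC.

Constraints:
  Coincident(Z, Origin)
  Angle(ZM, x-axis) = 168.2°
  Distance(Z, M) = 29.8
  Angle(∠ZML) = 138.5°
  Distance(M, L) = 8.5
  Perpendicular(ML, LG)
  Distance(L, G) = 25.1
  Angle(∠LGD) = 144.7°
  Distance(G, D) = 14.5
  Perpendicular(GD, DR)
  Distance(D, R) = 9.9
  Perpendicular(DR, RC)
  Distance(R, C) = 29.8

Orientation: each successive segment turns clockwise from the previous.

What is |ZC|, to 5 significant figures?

34.096

Z is at the origin; ZM runs at 168.2° with length 29.8, so M = (-29.170, 6.0940). ∠ZML = 138.5° gives ML at 126.70° from the x-axis; with |ML| = 8.5, L = (-34.250, 12.909). ML ⟂ LG, so LG runs at 36.700°; with |LG| = 25.1, G = (-14.125, 27.909). ∠LGD = 144.7° gives GD at 1.4000° from the x-axis; with |GD| = 14.5, D = (0.37018, 28.264). GD ⟂ DR, so DR runs at -88.600°; with |DR| = 9.9, R = (0.61206, 18.367). DR ⟂ RC, so RC runs at -178.60°; with |RC| = 29.8, C = (-29.179, 17.639). Then |ZC| = |C − Z| = 34.096.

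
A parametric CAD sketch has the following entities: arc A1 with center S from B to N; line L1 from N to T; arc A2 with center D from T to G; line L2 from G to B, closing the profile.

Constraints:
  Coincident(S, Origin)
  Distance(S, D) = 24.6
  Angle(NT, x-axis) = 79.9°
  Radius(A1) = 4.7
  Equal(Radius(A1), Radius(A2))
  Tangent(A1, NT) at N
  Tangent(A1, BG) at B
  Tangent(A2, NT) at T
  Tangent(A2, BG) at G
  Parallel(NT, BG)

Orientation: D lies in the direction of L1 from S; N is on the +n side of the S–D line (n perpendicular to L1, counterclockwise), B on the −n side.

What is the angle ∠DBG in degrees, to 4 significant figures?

10.82°

The slot axis is L1's direction at 79.9°, so u = (cos 79.9°, sin 79.9°) = (0.1754, 0.9845) and n = (−sin 79.9°, cos 79.9°) = (-0.9845, 0.1754). S is at the origin and D lies 24.6 along u from S, so D = 24.6·u = (4.314, 24.22). Tangency of A1 to both parallel lines with radius 4.7 puts N and B at S ± 4.7·n: N = (-4.627, 0.8242), B = (4.627, -0.8242). Equal radii place T and G the same way about D: T = D + 4.7·n = (-0.3131, 25.04), G = D − 4.7·n = (8.941, 23.39). Then cos ∠DBG = BD·BG / (|BD||BG|), giving 10.82°.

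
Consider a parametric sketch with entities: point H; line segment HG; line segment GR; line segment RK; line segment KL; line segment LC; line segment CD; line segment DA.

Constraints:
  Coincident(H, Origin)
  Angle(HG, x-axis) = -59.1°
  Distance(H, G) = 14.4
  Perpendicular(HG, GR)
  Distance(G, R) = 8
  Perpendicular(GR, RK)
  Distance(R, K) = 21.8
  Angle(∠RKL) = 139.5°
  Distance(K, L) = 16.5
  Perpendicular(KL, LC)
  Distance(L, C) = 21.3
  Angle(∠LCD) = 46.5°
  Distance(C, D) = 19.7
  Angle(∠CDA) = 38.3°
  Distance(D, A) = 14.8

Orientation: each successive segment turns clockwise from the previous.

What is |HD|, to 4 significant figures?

4.111

KL is perpendicular to LC, so LC runs at -9.600°; with |LC| = 21.3, C = (13.09, 14.96). ∠LCD = 46.5° gives CD at -143.1° from the x-axis; with |CD| = 19.7, D = (-2.665, 3.130). Then |HD| = |D − H| = 4.111.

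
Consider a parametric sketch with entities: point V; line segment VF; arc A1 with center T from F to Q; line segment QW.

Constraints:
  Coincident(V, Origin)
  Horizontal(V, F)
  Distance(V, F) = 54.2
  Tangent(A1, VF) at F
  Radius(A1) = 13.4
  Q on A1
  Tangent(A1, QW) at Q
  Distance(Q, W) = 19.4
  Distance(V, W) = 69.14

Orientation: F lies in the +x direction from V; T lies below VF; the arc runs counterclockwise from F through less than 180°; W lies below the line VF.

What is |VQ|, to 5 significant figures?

50.373

V is at the origin; V and F share the same y with |VF| = 54.2 and F on the +x side, so F = (54.200, 0.0000). A1 meets VF tangentially, so TF is at right angles to VF, so T = F + (0, -13.4) = (54.200, -13.400). Since TQ ⟂ QW (tangency), |TW| = √(13.4² + 19.4²) = 23.578 regardless of where Q sits on A1. So W lies on both circle(V, 69.14) and circle(T, 23.578); the below-VF intersection is W = (58.692, -36.546). Q is the foot of the tangent from W: Q = (44.827, -22.977).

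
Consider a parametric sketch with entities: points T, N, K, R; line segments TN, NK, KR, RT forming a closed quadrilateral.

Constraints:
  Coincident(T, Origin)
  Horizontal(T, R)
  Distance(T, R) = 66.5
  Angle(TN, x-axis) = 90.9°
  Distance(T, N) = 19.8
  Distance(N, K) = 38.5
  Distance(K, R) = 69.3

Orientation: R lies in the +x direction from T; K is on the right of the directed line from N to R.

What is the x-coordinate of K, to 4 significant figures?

-0.2286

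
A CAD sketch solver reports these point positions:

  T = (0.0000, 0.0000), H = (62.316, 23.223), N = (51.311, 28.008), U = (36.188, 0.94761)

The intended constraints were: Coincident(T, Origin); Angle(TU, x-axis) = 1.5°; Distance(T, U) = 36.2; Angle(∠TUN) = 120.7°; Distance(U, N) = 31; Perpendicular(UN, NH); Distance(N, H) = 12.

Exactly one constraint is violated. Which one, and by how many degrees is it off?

Perpendicular(UN, NH) — off by 5.70°.

T = (0.00, 0.00) ✓; TU at 1.500° ✓; |TU| = 36.20 ✓; ∠TUN = 120.7° ✓; |UN| = 31.00 ✓; ∠(UN, NH) = 84.30° ✗; |NH| = 12.00 ✓.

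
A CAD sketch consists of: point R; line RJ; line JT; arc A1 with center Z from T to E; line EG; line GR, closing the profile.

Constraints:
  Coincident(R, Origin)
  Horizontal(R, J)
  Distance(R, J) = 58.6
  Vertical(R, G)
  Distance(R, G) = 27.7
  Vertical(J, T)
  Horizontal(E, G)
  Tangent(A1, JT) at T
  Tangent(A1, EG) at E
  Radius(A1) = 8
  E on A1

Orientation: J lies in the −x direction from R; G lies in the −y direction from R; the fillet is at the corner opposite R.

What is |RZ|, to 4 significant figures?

54.30

RG is vertical with |RG| = 27.7 and G on the −y side, so G = (0.000, -27.70). The virtual corner opposite R is at (-58.60, -27.70). Since A1 is tangent to JT there, ZT ⟂ JT and since A1 is tangent to EG there, ZE ⟂ EG, with radius 8.0, so the center Z sits 8.0 in from both sides at Z = (-50.60, -19.70). Then |RZ| = |Z − R| = 54.30.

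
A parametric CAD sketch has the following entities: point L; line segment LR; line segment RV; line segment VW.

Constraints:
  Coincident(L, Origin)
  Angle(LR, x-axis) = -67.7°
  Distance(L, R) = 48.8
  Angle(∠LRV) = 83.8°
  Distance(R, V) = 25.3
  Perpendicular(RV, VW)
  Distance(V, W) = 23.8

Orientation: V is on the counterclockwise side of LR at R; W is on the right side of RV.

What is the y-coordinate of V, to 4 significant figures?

-33.08

L is at the origin; LR runs at -67.7° with length 48.8, so R = 48.8·(cos -67.7°, sin -67.7°) = (18.52, -45.15). ∠LRV = 83.8°, so RV runs at -67.7° + (180° − 83.8°) = 28.50° from the x-axis; with |RV| = 25.3, V = R + 25.3·(cos 28.50°, sin 28.50°) = (40.75, -33.08). So V.y = -33.08.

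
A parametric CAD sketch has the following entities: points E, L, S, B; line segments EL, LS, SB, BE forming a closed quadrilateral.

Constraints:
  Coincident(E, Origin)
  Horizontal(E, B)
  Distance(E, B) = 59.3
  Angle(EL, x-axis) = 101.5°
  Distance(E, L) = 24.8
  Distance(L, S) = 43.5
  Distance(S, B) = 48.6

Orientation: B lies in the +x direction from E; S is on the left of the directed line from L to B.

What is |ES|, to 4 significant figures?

54.53

Checks: |LS| = 43.50 ✓; |SB| = 48.60 ✓.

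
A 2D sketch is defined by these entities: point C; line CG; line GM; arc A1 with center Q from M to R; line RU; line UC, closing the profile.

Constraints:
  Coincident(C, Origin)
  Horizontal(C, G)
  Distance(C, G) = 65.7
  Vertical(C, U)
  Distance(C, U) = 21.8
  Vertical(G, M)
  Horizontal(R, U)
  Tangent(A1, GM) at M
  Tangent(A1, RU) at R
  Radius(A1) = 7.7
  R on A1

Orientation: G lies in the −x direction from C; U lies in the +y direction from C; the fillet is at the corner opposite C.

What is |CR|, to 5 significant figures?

61.962

C is at the origin; C and G share the same y with |CG| = 65.7 and G on the −x side, so G = (-65.700, 0.0000). C and U share the same x with |CU| = 21.8 and U on the +y side, so U = (0.0000, 21.800). The virtual corner opposite C is at (-65.700, 21.800). The tangent condition forces QM to be normal to GM and tangency of A1 to RU means the radius QR is perpendicular to RU, with radius 7.7, so the center Q sits 7.7 in from both sides at Q = (-58.000, 14.100). That places the tangent points at M = (-65.700, 14.100) on GM and R = (-58.000, 21.800) on RU. Then |CR| = |R − C| = 61.962.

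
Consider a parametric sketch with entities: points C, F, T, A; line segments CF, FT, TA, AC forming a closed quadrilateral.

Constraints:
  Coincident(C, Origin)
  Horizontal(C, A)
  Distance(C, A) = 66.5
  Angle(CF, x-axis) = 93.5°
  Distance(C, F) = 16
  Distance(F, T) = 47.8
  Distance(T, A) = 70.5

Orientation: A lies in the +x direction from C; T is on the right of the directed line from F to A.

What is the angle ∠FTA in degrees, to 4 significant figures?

68.71°

Checks: |FT| = 47.80 ✓; |TA| = 70.50 ✓.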